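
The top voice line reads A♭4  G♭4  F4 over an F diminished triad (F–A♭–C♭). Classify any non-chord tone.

The harmony at that moment is F diminished triad (F, A♭, C♭); G♭4 is not a chord tone.
It is approached by step down from A♭4 and left by step down to F4.
Step in, step out in the same direction — a passing tone.

G♭4 is a passing tone.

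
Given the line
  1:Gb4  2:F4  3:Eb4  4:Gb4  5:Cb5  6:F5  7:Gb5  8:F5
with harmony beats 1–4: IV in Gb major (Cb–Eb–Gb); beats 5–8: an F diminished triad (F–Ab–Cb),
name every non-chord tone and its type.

F4 (beat 2) — passing tone; Gb5 (beat 7) — neighbor tone.

The harmony at that moment is Cb major triad (Cb, Eb, Gb); F4 is not a chord tone.
It is approached by step down from Gb4 and left by step down to Eb4.
Step in, step out in the same direction — a passing tone.
The harmony at that moment is F diminished triad (F, Ab, Cb); Gb5 is not a chord tone.
It is approached by step up from F5 and left by step down to F5.
Step away and step back to the same note — a neighbor tone (upper neighbor).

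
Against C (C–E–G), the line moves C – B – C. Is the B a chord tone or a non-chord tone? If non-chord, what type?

Non-chord tone — a neighbor tone.

The harmony at that moment is C major triad (C, E, G); B is not a chord tone.
It is approached by step down from C and left by step up to C.
Step away and step back to the same note — a neighbor tone (lower neighbor).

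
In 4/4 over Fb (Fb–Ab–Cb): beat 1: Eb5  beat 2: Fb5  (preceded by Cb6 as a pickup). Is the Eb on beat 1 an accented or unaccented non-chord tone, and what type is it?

The harmony at that moment is Fb major triad (Fb, Ab, Cb); Eb5 is not a chord tone.
It is approached by leap down from Cb6 and left by step up to Fb5.
Leap in, step out — an appoggiatura.
It falls on the downbeat, so it is accented.

Accented appoggiatura.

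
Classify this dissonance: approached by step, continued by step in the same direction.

Approach: by step. Departure: by step, continuing in the same direction.
Stepwise on both sides with no change of direction means the note fills in the space between two different chord tones — a passing tone. (Had it turned back to its starting note it would be a neighbor tone instead.)

Passing tone.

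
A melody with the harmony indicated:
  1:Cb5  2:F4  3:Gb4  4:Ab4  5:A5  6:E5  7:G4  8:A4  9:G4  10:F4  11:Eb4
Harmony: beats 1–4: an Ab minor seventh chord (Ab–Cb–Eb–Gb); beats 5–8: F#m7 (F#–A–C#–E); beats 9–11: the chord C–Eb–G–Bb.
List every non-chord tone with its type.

F4 (beat 2) — appoggiatura; G4 (beat 7) — appoggiatura; F4 (beat 10) — passing tone.

The harmony at that moment is Ab minor seventh chord (Ab, Cb, Eb, Gb); F4 is not a chord tone.
It is approached by leap down from Cb5 and left by step up to Gb4.
Leap in, step out — an appoggiatura.
The harmony at that moment is F# minor seventh chord (F#, A, C#, E); G4 is not a chord tone.
It is approached by leap down from E5 and left by step up to A4.
Leap in, step out — an appoggiatura.
The harmony at that moment is C minor seventh chord (C, Eb, G, Bb); F4 is not a chord tone.
It is approached by step down from G4 and left by step down to Eb4.
Step in, step out in the same direction — a passing tone.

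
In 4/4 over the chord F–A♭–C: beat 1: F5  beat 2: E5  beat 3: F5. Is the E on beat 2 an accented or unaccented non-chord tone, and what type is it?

Unaccented neighbor tone.

The harmony at that moment is F minor triad (F, A♭, C); E5 is not a chord tone.
It is approached by step down from F5 and left by step up to F5.
Step away and step back to the same note — a neighbor tone (lower neighbor).
It falls on a weak beat, so it is unaccented.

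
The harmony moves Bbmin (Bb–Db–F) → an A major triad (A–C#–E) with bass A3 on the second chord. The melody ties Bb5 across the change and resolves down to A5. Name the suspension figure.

At the second chord the bass is A3. The suspended Bb5 lies a ninth above the bass; after resolving down by step to A5, the interval above the bass becomes an octave.
Suspension figures are named by those two intervals: 9–8.

9–8 suspension.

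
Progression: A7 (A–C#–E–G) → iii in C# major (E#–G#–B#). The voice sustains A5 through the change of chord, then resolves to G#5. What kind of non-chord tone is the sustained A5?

The harmony at that moment is E# minor triad (E#, G#, B#); A5 is not a chord tone.
It is held over (the same pitch as the preceding A5) and left by step down to G#5.
Held over from the previous chord and resolving down by step — a suspension.

A5 is a suspension.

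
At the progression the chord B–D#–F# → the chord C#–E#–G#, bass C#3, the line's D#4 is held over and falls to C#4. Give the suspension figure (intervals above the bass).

At the second chord the bass is C#3. The suspended D#4 lies a ninth above the bass; after resolving down by step to C#4, the interval above the bass becomes an octave.
Suspension figures are named by those two intervals: 9–8.

9–8 suspension.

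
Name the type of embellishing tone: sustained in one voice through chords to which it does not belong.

Pedal tone.

Approach: none. Departure: none — a single pitch is sustained while the chords change around it, passing through harmonies that do not contain it.
No melodic motion at all; the dissonance is created entirely by the moving harmonies against the stationary note — a pedal tone (pedal point).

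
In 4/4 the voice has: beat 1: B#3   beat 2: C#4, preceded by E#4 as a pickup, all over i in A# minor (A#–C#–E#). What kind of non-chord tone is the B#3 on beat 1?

The harmony at that moment is A# minor triad (A#, C#, E#); B#3 is not a chord tone.
It is approached by leap down from E#4 and left by step up to C#4.
Leap in, step out, metrically accented — an appoggiatura.

Appoggiatura.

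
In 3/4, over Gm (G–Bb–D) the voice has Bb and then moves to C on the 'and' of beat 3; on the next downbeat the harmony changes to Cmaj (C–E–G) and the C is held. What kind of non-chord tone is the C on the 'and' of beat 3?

Anticipation.

The harmony at that moment is G minor triad (G, Bb, D); C is not a chord tone.
It is approached by step up from Bb and then sustained as the same pitch into the next harmony.
Arriving early and becoming a chord tone when the harmony changes — an anticipation.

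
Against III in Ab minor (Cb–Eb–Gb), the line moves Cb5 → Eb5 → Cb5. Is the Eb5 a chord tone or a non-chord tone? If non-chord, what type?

Chord tone (the third of Cb major triad).

Cb major triad contains Cb, Eb, Gb; Eb is the third, so it is a chord tone.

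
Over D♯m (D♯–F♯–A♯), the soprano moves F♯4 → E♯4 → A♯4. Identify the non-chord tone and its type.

The harmony at that moment is D♯ minor triad (D♯, F♯, A♯); E♯4 is not a chord tone.
It is approached by step down from F♯4 and left by leap up to A♯4.
Step in, leap out — an escape tone.

E♯4 is an escape tone.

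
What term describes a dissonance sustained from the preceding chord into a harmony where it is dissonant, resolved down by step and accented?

Approach: by preparation — the pitch is first a chord tone, then held (tied or repeated) while the harmony changes under it. Departure: down by step. Metric position: strong.
A prepared dissonance that resolves downward by step — a suspension. (The same figure resolving upward would be a retardation.)

Suspension.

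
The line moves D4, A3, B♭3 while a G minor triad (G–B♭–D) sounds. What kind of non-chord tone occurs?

A3 is an appoggiatura.

The harmony at that moment is G minor triad (G, B♭, D); A3 is not a chord tone.
It is approached by leap down from D4 and left by step up to B♭3.
Leap in, step out — an appoggiatura.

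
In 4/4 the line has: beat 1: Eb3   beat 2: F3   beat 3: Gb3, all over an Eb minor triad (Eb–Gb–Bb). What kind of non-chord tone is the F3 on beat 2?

The harmony at that moment is Eb minor triad (Eb, Gb, Bb); F3 is not a chord tone.
It is approached by step up from Eb3 and left by step up to Gb3.
Step in, step out in the same direction — a passing tone.

Passing tone.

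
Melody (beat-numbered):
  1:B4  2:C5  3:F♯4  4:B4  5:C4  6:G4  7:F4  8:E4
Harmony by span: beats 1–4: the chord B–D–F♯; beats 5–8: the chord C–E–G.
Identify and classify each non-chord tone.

C5 (beat 2) — escape tone; F4 (beat 7) — passing tone.

The harmony at that moment is B minor triad (B, D, F♯); C5 is not a chord tone.
It is approached by step up from B4 and left by leap down to F♯4.
Step in, leap out — an escape tone.
The harmony at that moment is C major triad (C, E, G); F4 is not a chord tone.
It is approached by step down from G4 and left by step down to E4.
Step in, step out in the same direction — a passing tone.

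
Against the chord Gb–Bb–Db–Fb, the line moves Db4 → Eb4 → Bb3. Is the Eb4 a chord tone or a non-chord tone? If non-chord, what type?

Non-chord tone — an escape tone.

The harmony at that moment is Gb dominant seventh chord (Gb, Bb, Db, Fb); Eb4 is not a chord tone.
It is approached by step up from Db4 and left by leap down to Bb3.
Step in, leap out — an escape tone.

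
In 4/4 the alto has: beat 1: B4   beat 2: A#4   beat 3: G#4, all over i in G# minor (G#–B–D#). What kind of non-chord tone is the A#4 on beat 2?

The harmony at that moment is G# minor triad (G#, B, D#); A#4 is not a chord tone.
It is approached by step down from B4 and left by step down to G#4.
Step in, step out in the same direction — a passing tone.

Passing tone.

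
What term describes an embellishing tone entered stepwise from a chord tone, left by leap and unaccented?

Escape tone.

Approach: by step. Departure: by leap. Metric position: weak.
Step in, leap out, from a weak position — an escape tone (échappée). (It is the mirror image of the appoggiatura, which leaps in and steps out on a strong beat.)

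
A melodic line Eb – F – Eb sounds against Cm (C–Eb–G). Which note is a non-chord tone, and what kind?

The harmony at that moment is C minor triad (C, Eb, G); F is not a chord tone.
It is approached by step up from Eb and left by step down to Eb.
Step away and step back to the same note — a neighbor tone (upper neighbor).

F is a neighbor tone.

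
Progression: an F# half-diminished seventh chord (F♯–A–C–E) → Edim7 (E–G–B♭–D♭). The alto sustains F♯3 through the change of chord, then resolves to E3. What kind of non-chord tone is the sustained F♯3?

F♯3 is a suspension.

The harmony at that moment is E diminished seventh chord (E, G, B♭, D♭); F♯3 is not a chord tone.
It is held over (the same pitch as the preceding F♯3) and left by step down to E3.
Held over from the previous chord and resolving down by step — a suspension.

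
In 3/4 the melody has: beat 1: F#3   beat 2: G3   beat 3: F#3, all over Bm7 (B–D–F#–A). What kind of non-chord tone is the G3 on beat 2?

Upper neighbor tone.

The harmony at that moment is B minor seventh chord (B, D, F#, A); G3 is not a chord tone.
It is approached by step up from F#3 and left by step down to F#3.
Step away and step back to the same note — a neighbor tone (upper neighbor).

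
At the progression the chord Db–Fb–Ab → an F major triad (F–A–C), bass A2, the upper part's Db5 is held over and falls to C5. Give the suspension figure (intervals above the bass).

4–3 suspension.

At the second chord the bass is A2. The suspended Db5 lies a fourth above the bass; after resolving down by step to C5, the interval above the bass becomes a third.
Suspension figures are named by those two intervals: 4–3.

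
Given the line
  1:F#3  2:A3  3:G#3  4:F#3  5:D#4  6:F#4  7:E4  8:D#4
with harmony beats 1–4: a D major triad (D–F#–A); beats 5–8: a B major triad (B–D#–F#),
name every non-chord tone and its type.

G#3 (beat 3) — passing tone; E4 (beat 7) — passing tone.

The harmony at that moment is D major triad (D, F#, A); G#3 is not a chord tone.
It is approached by step down from A3 and left by step down to F#3.
Step in, step out in the same direction — a passing tone.
The harmony at that moment is B major triad (B, D#, F#); E4 is not a chord tone.
It is approached by step down from F#4 and left by step down to D#4.
Step in, step out in the same direction — a passing tone.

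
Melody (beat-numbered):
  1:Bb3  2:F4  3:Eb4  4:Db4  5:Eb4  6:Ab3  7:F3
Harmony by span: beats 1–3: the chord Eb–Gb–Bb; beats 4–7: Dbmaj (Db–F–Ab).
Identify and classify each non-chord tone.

F4 (beat 2) — appoggiatura; Eb4 (beat 5) — escape tone.

The harmony at that moment is Eb minor triad (Eb, Gb, Bb); F4 is not a chord tone.
It is approached by leap up from Bb3 and left by step down to Eb4.
Leap in, step out — an appoggiatura.
The harmony at that moment is Db major triad (Db, F, Ab); Eb4 is not a chord tone.
It is approached by step up from Db4 and left by leap down to Ab3.
Step in, leap out — an escape tone.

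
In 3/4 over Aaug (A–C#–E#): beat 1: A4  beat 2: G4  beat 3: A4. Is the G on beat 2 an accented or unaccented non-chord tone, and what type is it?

The harmony at that moment is A augmented triad (A, C#, E#); G4 is not a chord tone.
It is approached by step down from A4 and left by step up to A4.
Step away and step back to the same note — a neighbor tone (lower neighbor).
It falls on a weak beat, so it is unaccented.

Unaccented neighbor tone.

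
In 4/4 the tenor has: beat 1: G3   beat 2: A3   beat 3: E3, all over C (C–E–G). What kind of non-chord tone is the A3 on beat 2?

Escape tone.

The harmony at that moment is C major triad (C, E, G); A3 is not a chord tone.
It is approached by step up from G3 and left by leap down to E3.
Step in, leap out, on a weak beat — an escape tone.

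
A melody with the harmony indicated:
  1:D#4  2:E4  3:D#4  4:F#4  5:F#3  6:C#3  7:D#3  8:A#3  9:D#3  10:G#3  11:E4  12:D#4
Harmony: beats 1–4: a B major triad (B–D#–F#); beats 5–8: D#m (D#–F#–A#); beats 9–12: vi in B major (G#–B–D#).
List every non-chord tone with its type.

E4 (beat 2) — neighbor tone; C#3 (beat 6) — appoggiatura; E4 (beat 11) — appoggiatura.

The harmony at that moment is B major triad (B, D#, F#); E4 is not a chord tone.
It is approached by step up from D#4 and left by step down to D#4.
Step away and step back to the same note — a neighbor tone (upper neighbor).
The harmony at that moment is D# minor triad (D#, F#, A#); C#3 is not a chord tone.
It is approached by leap down from F#3 and left by step up to D#3.
Leap in, step out — an appoggiatura.
The harmony at that moment is G# minor triad (G#, B, D#); E4 is not a chord tone.
It is approached by leap up from G#3 and left by step down to D#4.
Leap in, step out — an appoggiatura.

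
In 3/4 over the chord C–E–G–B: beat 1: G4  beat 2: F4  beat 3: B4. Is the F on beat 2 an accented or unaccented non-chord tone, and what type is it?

Unaccented escape tone.

The harmony at that moment is C major seventh chord (C, E, G, B); F4 is not a chord tone.
It is approached by step down from G4 and left by leap up to B4.
Step in, leap out — an escape tone.
It falls on a weak beat, so it is unaccented.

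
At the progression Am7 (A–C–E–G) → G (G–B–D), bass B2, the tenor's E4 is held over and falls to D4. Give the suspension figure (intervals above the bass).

At the second chord the bass is B2. The suspended E4 lies a fourth above the bass; after resolving down by step to D4, the interval above the bass becomes a third.
Suspension figures are named by those two intervals: 4–3.

4–3 suspension.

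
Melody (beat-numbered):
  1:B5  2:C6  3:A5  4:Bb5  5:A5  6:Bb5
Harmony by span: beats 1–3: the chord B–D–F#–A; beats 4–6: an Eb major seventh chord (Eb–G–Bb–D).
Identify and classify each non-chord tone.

The harmony at that moment is B minor seventh chord (B, D, F#, A); C6 is not a chord tone.
It is approached by step up from B5 and left by leap down to A5.
Step in, leap out — an escape tone.
The harmony at that moment is Eb major seventh chord (Eb, G, Bb, D); A5 is not a chord tone.
It is approached by step down from Bb5 and left by step up to Bb5.
Step away and step back to the same note — a neighbor tone (lower neighbor).

C6 (beat 2) — escape tone; A5 (beat 5) — neighbor tone.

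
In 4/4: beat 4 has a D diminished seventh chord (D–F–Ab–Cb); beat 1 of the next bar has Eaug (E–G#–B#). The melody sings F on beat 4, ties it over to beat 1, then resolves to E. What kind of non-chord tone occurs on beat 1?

The harmony at that moment is E augmented triad (E, G#, B#); F is not a chord tone.
It is held over (the same pitch as the preceding F) and left by step down to E.
Held over from the previous chord and resolving down by step — a suspension.

Suspension.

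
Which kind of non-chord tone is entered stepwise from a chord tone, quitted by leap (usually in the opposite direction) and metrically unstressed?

Escape tone.

Approach: by step. Departure: by leap. Metric position: weak.
Step in, leap out, from a weak position — an escape tone (échappée). (It is the mirror image of the appoggiatura, which leaps in and steps out on a strong beat.)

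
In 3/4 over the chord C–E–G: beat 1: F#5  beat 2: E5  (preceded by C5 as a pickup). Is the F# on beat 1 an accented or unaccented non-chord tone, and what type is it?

Accented appoggiatura.

The harmony at that moment is C major triad (C, E, G); F#5 is not a chord tone.
It is approached by leap up from C5 and left by step down to E5.
Leap in, step out — an appoggiatura.
It falls on the downbeat, so it is accented.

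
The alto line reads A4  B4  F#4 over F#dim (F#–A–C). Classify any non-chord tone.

The harmony at that moment is F# diminished triad (F#, A, C); B4 is not a chord tone.
It is approached by step up from A4 and left by leap down to F#4.
Step in, leap out — an escape tone.

B4 is an escape tone.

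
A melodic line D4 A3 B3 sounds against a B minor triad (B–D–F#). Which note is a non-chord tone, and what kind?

The harmony at that moment is B minor triad (B, D, F#); A3 is not a chord tone.
It is approached by leap down from D4 and left by step up to B3.
Leap in, step out — an appoggiatura.

A3 is an appoggiatura.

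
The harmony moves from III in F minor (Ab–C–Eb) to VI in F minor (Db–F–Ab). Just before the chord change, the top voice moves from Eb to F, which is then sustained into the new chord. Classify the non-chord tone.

F is an anticipation.

The harmony at that moment is Ab major triad (Ab, C, Eb); F is not a chord tone.
It is approached by step up from Eb and then sustained as the same pitch into the next harmony.
Arriving early and becoming a chord tone when the harmony changes — an anticipation.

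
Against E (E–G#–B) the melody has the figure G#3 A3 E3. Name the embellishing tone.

A3 is an escape tone.

The harmony at that moment is E major triad (E, G#, B); A3 is not a chord tone.
It is approached by step up from G#3 and left by leap down to E3.
Step in, leap out — an escape tone.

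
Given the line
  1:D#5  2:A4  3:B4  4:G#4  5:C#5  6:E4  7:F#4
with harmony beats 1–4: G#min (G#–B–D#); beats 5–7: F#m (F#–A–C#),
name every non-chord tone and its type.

The harmony at that moment is G# minor triad (G#, B, D#); A4 is not a chord tone.
It is approached by leap down from D#5 and left by step up to B4.
Leap in, step out — an appoggiatura.
The harmony at that moment is F# minor triad (F#, A, C#); E4 is not a chord tone.
It is approached by leap down from C#5 and left by step up to F#4.
Leap in, step out — an appoggiatura.

A4 (beat 2) — appoggiatura; E4 (beat 6) — appoggiatura.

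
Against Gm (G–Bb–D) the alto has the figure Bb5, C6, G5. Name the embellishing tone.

C6 is an escape tone.

The harmony at that moment is G minor triad (G, Bb, D); C6 is not a chord tone.
It is approached by step up from Bb5 and left by leap down to G5.
Step in, leap out — an escape tone.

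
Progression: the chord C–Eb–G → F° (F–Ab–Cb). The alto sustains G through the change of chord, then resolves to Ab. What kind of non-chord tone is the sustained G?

The harmony at that moment is F diminished triad (F, Ab, Cb); G is not a chord tone.
It is held over (the same pitch as the preceding G) and left by step up to Ab.
Held over from the previous chord and resolving up by step — a retardation.

G is a retardation.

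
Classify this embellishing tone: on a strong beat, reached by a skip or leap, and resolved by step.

Appoggiatura.

Approach: by leap. Departure: by step. Metric position: strong.
Leap in, step out, in a metrically strong position — an appoggiatura. (It is the mirror image of the escape tone, which steps in and leaps out from a weak position.)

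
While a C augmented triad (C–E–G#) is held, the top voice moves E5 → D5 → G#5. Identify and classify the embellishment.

The harmony at that moment is C augmented triad (C, E, G#); D5 is not a chord tone.
It is approached by step down from E5 and left by leap up to G#5.
Step in, leap out — an escape tone.

D5 is an escape tone.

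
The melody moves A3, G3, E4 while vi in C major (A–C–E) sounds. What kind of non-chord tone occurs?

G3 is an escape tone.

The harmony at that moment is A minor triad (A, C, E); G3 is not a chord tone.
It is approached by step down from A3 and left by leap up to E4.
Step in, leap out — an escape tone.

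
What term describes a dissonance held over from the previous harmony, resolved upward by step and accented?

Retardation.

Approach: by preparation — the pitch is first a chord tone, then held (tied or repeated) while the harmony changes under it. Departure: up by step. Metric position: strong.
A prepared dissonance that resolves upward by step — a retardation. (The same figure resolving downward would be a suspension.)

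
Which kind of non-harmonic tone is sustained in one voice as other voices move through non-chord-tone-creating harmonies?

Approach: none. Departure: none — a single pitch is sustained while the chords change around it, passing through harmonies that do not contain it.
No melodic motion at all; the dissonance is created entirely by the moving harmonies against the stationary note — a pedal tone (pedal point).

Pedal tone.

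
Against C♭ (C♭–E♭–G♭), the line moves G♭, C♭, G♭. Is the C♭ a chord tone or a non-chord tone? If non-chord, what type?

Chord tone (the root of Cb major triad).

Cb major triad contains C♭, E♭, G♭; C♭ is the root, so it is a chord tone.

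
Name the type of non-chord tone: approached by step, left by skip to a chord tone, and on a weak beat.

Escape tone.

Approach: by step. Departure: by leap. Metric position: weak.
Step in, leap out, from a weak position — an escape tone (échappée). (It is the mirror image of the appoggiatura, which leaps in and steps out on a strong beat.)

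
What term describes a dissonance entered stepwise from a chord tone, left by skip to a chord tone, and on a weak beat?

Escape tone.

Approach: by step. Departure: by leap. Metric position: weak.
Step in, leap out, from a weak position — an escape tone (échappée). (It is the mirror image of the appoggiatura, which leaps in and steps out on a strong beat.)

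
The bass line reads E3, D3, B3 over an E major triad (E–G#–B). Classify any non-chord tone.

The harmony at that moment is E major triad (E, G#, B); D3 is not a chord tone.
It is approached by step down from E3 and left by leap up to B3.
Step in, leap out — an escape tone.

D3 is an escape tone.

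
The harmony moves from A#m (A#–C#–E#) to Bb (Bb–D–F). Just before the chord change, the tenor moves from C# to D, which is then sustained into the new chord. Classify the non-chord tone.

The harmony at that moment is A# minor triad (A#, C#, E#); D is not a chord tone.
It is approached by step up from C# and then sustained as the same pitch into the next harmony.
Arriving early and becoming a chord tone when the harmony changes — an anticipation.

D is an anticipation.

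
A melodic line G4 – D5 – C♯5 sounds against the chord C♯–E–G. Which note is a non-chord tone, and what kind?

The harmony at that moment is C♯ diminished triad (C♯, E, G); D5 is not a chord tone.
It is approached by leap up from G4 and left by step down to C♯5.
Leap in, step out — an appoggiatura.

D5 is an appoggiatura.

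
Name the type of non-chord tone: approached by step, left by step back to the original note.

Neighbor tone.

Approach: by step. Departure: by step in the opposite direction, back to the starting pitch.
Stepwise on both sides but reversing to return to the same chord tone — a neighbor tone. (Had it continued onward in the same direction it would be a passing tone instead.)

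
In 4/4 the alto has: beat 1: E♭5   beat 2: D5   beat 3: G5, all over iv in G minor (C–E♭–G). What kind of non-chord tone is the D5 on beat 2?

The harmony at that moment is C minor triad (C, E♭, G); D5 is not a chord tone.
It is approached by step down from E♭5 and left by leap up to G5.
Step in, leap out, on a weak beat — an escape tone.

Escape tone.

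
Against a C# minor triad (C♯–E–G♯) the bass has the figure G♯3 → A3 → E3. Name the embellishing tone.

A3 is an escape tone.

The harmony at that moment is C♯ minor triad (C♯, E, G♯); A3 is not a chord tone.
It is approached by step up from G♯3 and left by leap down to E3.
Step in, leap out — an escape tone.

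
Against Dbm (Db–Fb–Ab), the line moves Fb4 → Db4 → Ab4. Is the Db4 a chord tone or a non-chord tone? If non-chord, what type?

Chord tone (the root of Db minor triad).

Db minor triad contains Db, Fb, Ab; Db is the root, so it is a chord tone.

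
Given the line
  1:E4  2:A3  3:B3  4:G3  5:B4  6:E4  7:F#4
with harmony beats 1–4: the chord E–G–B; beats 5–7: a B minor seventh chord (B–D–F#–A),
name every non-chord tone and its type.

A3 (beat 2) — appoggiatura; E4 (beat 6) — appoggiatura.

The harmony at that moment is E minor triad (E, G, B); A3 is not a chord tone.
It is approached by leap down from E4 and left by step up to B3.
Leap in, step out — an appoggiatura.
The harmony at that moment is B minor seventh chord (B, D, F#, A); E4 is not a chord tone.
It is approached by leap down from B4 and left by step up to F#4.
Leap in, step out — an appoggiatura.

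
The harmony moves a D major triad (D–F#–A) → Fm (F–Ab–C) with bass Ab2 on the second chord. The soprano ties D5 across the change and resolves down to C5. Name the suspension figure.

4–3 suspension.

At the second chord the bass is Ab2. The suspended D5 lies a fourth above the bass; after resolving down by step to C5, the interval above the bass becomes a third.
Suspension figures are named by those two intervals: 4–3.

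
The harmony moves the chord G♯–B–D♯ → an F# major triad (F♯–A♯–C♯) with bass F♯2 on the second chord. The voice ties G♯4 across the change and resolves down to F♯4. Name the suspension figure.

At the second chord the bass is F♯2. The suspended G♯4 lies a ninth above the bass; after resolving down by step to F♯4, the interval above the bass becomes an octave.
Suspension figures are named by those two intervals: 9–8.

9–8 suspension.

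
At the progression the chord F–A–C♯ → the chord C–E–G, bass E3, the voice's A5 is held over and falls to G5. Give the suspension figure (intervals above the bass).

4–3 suspension.

At the second chord the bass is E3. The suspended A5 lies a fourth above the bass; after resolving down by step to G5, the interval above the bass becomes a third.
Suspension figures are named by those two intervals: 4–3.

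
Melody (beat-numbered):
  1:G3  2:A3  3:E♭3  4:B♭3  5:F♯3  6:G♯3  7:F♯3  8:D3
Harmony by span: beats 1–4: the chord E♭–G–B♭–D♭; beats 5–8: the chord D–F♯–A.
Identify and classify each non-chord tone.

A3 (beat 2) — escape tone; G♯3 (beat 6) — neighbor tone.

The harmony at that moment is E♭ dominant seventh chord (E♭, G, B♭, D♭); A3 is not a chord tone.
It is approached by step up from G3 and left by leap down to E♭3.
Step in, leap out — an escape tone.
The harmony at that moment is D major triad (D, F♯, A); G♯3 is not a chord tone.
It is approached by step up from F♯3 and left by step down to F♯3.
Step away and step back to the same note — a neighbor tone (upper neighbor).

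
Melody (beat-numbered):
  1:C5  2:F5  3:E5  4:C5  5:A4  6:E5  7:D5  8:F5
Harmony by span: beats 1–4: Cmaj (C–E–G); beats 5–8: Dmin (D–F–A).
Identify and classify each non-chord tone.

F5 (beat 2) — appoggiatura; E5 (beat 6) — appoggiatura.

The harmony at that moment is C major triad (C, E, G); F5 is not a chord tone.
It is approached by leap up from C5 and left by step down to E5.
Leap in, step out — an appoggiatura.
The harmony at that moment is D minor triad (D, F, A); E5 is not a chord tone.
It is approached by leap up from A4 and left by step down to D5.
Leap in, step out — an appoggiatura.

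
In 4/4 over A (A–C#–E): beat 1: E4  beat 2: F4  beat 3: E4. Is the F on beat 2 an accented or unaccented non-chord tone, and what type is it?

Unaccented neighbor tone.

The harmony at that moment is A major triad (A, C#, E); F4 is not a chord tone.
It is approached by step up from E4 and left by step down to E4.
Step away and step back to the same note — a neighbor tone (upper neighbor).
It falls on a weak beat, so it is unaccented.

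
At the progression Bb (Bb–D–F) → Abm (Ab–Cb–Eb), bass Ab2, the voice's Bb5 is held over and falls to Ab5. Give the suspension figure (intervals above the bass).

9–8 suspension.

At the second chord the bass is Ab2. The suspended Bb5 lies a ninth above the bass; after resolving down by step to Ab5, the interval above the bass becomes an octave.
Suspension figures are named by those two intervals: 9–8.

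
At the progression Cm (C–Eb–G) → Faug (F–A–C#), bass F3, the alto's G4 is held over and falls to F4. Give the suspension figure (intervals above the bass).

At the second chord the bass is F3. The suspended G4 lies a ninth above the bass; after resolving down by step to F4, the interval above the bass becomes an octave.
Suspension figures are named by those two intervals: 9–8.

9–8 suspension.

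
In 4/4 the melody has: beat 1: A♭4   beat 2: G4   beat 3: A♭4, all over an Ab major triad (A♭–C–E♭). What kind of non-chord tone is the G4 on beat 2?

The harmony at that moment is A♭ major triad (A♭, C, E♭); G4 is not a chord tone.
It is approached by step down from A♭4 and left by step up to A♭4.
Step away and step back to the same note — a neighbor tone (lower neighbor).

Lower neighbor tone.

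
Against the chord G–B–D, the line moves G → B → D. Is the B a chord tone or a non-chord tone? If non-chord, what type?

Chord tone (the third of G major triad).

G major triad contains G, B, D; B is the third, so it is a chord tone.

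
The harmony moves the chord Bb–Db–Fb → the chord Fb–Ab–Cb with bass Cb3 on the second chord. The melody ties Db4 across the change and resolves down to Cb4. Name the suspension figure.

9–8 suspension.

At the second chord the bass is Cb3. The suspended Db4 lies a ninth above the bass; after resolving down by step to Cb4, the interval above the bass becomes an octave.
Suspension figures are named by those two intervals: 9–8.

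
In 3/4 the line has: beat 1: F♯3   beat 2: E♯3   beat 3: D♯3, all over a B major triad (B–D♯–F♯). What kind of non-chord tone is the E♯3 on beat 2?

The harmony at that moment is B major triad (B, D♯, F♯); E♯3 is not a chord tone.
It is approached by step down from F♯3 and left by step down to D♯3.
Step in, step out in the same direction — a passing tone.

Passing tone.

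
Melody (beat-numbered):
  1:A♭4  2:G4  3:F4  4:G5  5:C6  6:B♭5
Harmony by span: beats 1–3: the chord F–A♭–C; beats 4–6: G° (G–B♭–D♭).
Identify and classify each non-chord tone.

G4 (beat 2) — passing tone; C6 (beat 5) — appoggiatura.

The harmony at that moment is F minor triad (F, A♭, C); G4 is not a chord tone.
It is approached by step down from A♭4 and left by step down to F4.
Step in, step out in the same direction — a passing tone.
The harmony at that moment is G diminished triad (G, B♭, D♭); C6 is not a chord tone.
It is approached by leap up from G5 and left by step down to B♭5.
Leap in, step out — an appoggiatura.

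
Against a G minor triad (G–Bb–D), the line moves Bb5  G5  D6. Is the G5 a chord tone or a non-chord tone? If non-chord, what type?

G minor triad contains G, Bb, D; G is the root, so it is a chord tone.

Chord tone (the root of G minor triad).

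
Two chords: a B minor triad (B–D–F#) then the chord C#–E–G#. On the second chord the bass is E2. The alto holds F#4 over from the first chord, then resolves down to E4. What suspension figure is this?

At the second chord the bass is E2. The suspended F#4 lies a ninth above the bass; after resolving down by step to E4, the interval above the bass becomes an octave.
Suspension figures are named by those two intervals: 9–8.

9–8 suspension.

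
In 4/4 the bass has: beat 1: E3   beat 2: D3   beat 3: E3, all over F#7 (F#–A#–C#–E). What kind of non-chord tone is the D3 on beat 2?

The harmony at that moment is F# dominant seventh chord (F#, A#, C#, E); D3 is not a chord tone.
It is approached by step down from E3 and left by step up to E3.
Step away and step back to the same note — a neighbor tone (lower neighbor).

Lower neighbor tone.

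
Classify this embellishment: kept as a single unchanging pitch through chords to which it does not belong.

Pedal tone.

Approach: none. Departure: none — a single pitch is sustained while the chords change around it, passing through harmonies that do not contain it.
No melodic motion at all; the dissonance is created entirely by the moving harmonies against the stationary note — a pedal tone (pedal point).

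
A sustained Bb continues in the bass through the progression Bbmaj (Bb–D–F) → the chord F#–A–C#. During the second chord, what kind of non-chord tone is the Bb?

The harmony at that moment is F# minor triad (F#, A, C#); Bb is not a chord tone.
It is held over (the same pitch as the preceding Bb) and then sustained as the same pitch into the next harmony.
Sustained through a change of harmony — a pedal tone.

Pedal tone (pedal point).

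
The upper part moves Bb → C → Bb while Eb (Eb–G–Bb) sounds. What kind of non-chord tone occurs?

C is a neighbor tone.

The harmony at that moment is Eb major triad (Eb, G, Bb); C is not a chord tone.
It is approached by step up from Bb and left by step down to Bb.
Step away and step back to the same note — a neighbor tone (upper neighbor).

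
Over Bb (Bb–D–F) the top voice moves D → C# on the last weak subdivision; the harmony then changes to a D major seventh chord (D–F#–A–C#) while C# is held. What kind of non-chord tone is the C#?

C# is an anticipation.

The harmony at that moment is Bb major triad (Bb, D, F); C# is not a chord tone.
It is approached by step down from D and then sustained as the same pitch into the next harmony.
Arriving early and becoming a chord tone when the harmony changes — an anticipation.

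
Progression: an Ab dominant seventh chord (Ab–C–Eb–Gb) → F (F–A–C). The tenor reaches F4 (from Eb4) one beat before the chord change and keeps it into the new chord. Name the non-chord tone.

The harmony at that moment is Ab dominant seventh chord (Ab, C, Eb, Gb); F4 is not a chord tone.
It is approached by step up from Eb4 and then sustained as the same pitch into the next harmony.
Arriving early and becoming a chord tone when the harmony changes — an anticipation.

F4 is an anticipation.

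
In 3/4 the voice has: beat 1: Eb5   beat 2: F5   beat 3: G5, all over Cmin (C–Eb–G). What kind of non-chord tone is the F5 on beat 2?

The harmony at that moment is C minor triad (C, Eb, G); F5 is not a chord tone.
It is approached by step up from Eb5 and left by step up to G5.
Step in, step out in the same direction — a passing tone.

Passing tone.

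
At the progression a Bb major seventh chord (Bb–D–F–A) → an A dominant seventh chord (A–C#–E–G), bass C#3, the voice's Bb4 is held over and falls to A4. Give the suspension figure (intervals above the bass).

At the second chord the bass is C#3. The suspended Bb4 lies a seventh above the bass; after resolving down by step to A4, the interval above the bass becomes a sixth.
Suspension figures are named by those two intervals: 7–6.

7–6 suspension.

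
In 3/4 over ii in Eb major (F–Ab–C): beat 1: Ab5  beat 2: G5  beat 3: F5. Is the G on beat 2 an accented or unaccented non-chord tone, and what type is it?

Unaccented passing tone.

The harmony at that moment is F minor triad (F, Ab, C); G5 is not a chord tone.
It is approached by step down from Ab5 and left by step down to F5.
Step in, step out in the same direction — a passing tone.
It falls on a weak beat, so it is unaccented.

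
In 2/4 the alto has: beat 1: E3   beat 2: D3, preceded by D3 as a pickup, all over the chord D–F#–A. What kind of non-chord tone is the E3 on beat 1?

The harmony at that moment is D major triad (D, F#, A); E3 is not a chord tone.
It is approached by step up from D3 and left by step down to D3.
Step away and step back to the same note — a neighbor tone (upper neighbor).

Upper neighbor tone.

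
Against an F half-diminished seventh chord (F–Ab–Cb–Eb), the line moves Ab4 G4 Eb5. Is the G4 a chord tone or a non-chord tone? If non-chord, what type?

Non-chord tone — an escape tone.

The harmony at that moment is F half-diminished seventh chord (F, Ab, Cb, Eb); G4 is not a chord tone.
It is approached by step down from Ab4 and left by leap up to Eb5.
Step in, leap out — an escape tone.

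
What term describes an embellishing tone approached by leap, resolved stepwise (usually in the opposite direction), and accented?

Approach: by leap. Departure: by step. Metric position: strong.
Leap in, step out, in a metrically strong position — an appoggiatura. (It is the mirror image of the escape tone, which steps in and leaps out from a weak position.)

Appoggiatura.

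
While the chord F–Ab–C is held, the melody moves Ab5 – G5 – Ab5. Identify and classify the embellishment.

The harmony at that moment is F minor triad (F, Ab, C); G5 is not a chord tone.
It is approached by step down from Ab5 and left by step up to Ab5.
Step away and step back to the same note — a neighbor tone (lower neighbor).

G5 is a neighbor tone.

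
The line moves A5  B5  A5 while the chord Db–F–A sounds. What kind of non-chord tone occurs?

The harmony at that moment is Db augmented triad (Db, F, A); B5 is not a chord tone.
It is approached by step up from A5 and left by step down to A5.
Step away and step back to the same note — a neighbor tone (upper neighbor).

B5 is a neighbor tone.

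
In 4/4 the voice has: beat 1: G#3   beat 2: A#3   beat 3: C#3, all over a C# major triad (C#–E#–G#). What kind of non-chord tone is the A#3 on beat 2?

The harmony at that moment is C# major triad (C#, E#, G#); A#3 is not a chord tone.
It is approached by step up from G#3 and left by leap down to C#3.
Step in, leap out, on a weak beat — an escape tone.

Escape tone.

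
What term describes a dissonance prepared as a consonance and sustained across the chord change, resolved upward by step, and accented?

Retardation.

Approach: by preparation — the pitch is first a chord tone, then held (tied or repeated) while the harmony changes under it. Departure: up by step. Metric position: strong.
A prepared dissonance that resolves upward by step — a retardation. (The same figure resolving downward would be a suspension.)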